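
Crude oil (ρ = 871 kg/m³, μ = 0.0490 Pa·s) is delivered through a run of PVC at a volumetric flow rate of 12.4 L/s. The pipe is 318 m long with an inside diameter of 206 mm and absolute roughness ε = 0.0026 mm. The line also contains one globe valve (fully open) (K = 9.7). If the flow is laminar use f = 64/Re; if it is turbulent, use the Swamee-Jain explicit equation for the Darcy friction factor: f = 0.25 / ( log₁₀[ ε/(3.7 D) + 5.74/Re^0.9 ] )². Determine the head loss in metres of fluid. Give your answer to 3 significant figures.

h_f ≈ 0.580 m

Q = 12.4 L/s = 12.4/1000 = 0.0124 m³/s.
Cross-sectional area A = πD²/4 = π(0.206)²/4 = 0.03333 m²; mean velocity V = Q/A = 0.0124/0.03333 = 0.372 m/s.
Reynolds number Re = ρVD/μ = 871 · 0.372 · 0.206 / 0.049 = 1362.
Re < 2300 → laminar flow, so f = 64/Re = 64/1362 = 0.04698 (the turbulent correlation is not needed).
Total minor-loss coefficient ΣK = 1·9.7 = 9.7.
ΔP = [f·L/D + ΣK]·(ρV²/2) = [0.04698·318/0.206 + 9.7]·(871·0.372²/2) = [72.52 + 9.7]·60.28 = 4956 Pa.
Head loss h_f = ΔP/(ρg) = 4956/(871·9.81) = 0.580 m.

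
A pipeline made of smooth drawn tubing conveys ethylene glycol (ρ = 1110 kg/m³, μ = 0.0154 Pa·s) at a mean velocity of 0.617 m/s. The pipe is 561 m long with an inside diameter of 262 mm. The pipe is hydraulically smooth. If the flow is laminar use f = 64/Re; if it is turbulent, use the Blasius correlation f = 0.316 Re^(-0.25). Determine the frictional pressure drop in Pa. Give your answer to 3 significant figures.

ΔP ≈ 13800 Pa

Reynolds number Re = ρVD/μ = 1110 · 0.617 · 0.262 / 0.0154 = 1.165e+04.
Re > 4000 → turbulent. Smooth-pipe (Blasius): f = 0.316 Re^(-0.25) = 0.316/(1.165e+04)^0.25 = 0.03042.
Darcy-Weisbach: ΔP = f(L/D)(ρV²/2) = 0.03042·(561/0.262)·(1110·0.617²/2) = 0.03042·2141·211.3 = 1.376e+04 Pa.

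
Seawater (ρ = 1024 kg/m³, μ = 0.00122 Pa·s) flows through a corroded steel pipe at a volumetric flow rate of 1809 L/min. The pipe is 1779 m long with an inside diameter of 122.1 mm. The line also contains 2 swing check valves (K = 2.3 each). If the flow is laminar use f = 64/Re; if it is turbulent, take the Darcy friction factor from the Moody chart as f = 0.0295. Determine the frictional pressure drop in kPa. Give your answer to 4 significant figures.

ΔP ≈ 1475 kPa

Q = 1809 L/min = 1809/60000 = 0.03015 m³/s.
Cross-sectional area A = πD²/4 = π(0.1221)²/4 = 0.01171 m²; mean velocity V = Q/A = 0.03015/0.01171 = 2.575 m/s.
Reynolds number Re = ρVD/μ = 1024 · 2.575 · 0.1221 / 0.00122 = 2.639e+05.
Re > 4000 → turbulent; use the Moody-chart value f = 0.0295.
Total minor-loss coefficient ΣK = 2·2.3 = 4.6.
ΔP = [f·L/D + ΣK]·(ρV²/2) = [0.0295·1779/0.1221 + 4.6]·(1024·2.575²/2) = [429.8 + 4.6]·3395 = 1.475e+06 Pa.
ΔP = 1.475e+06 Pa = 1475 kPa.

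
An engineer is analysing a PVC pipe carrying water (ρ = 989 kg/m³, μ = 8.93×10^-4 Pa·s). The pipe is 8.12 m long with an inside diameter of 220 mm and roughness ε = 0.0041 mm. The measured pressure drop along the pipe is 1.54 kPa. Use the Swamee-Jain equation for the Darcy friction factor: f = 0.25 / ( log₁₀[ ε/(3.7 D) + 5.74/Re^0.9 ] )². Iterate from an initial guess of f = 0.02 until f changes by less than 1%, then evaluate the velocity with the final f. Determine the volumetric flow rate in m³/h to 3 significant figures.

Q ≈ 350 m³/h

Rearranging Darcy-Weisbach: V = √(2·ΔP·D/(f·L·ρ)). With ε/D = 4.1e-06/0.22 = 1.86e-05, iterate starting from f = 0.02:
  f = 0.02 → V = √(2·1540·0.22/(0.02·8.12·989)) = 2.054 m/s; Re = ρVD/μ = 5.005e+05; f → 0.01338
  f = 0.01338 → V = 2.511 m/s; Re = 6.118e+05; f → 0.01296
  f = 0.01296 → V = 2.551 m/s; Re = 6.216e+05; f → 0.01293
Converged (Δf/f < 1%). With the final f = 0.01293: V = √(2·1540·0.22/(0.01293·8.12·989)) = 2.554 m/s.
Q = V·A = 2.554·(π/4·0.22²) = 0.0971 m³/s = 350 m³/h.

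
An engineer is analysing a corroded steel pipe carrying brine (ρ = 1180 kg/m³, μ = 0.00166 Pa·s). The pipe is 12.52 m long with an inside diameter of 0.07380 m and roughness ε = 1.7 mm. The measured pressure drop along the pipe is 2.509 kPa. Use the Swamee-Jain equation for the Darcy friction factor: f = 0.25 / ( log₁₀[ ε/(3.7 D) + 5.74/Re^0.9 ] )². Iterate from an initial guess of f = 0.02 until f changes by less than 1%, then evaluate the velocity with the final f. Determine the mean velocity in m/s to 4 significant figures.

V ≈ 0.6888 m/s

Rearranging Darcy-Weisbach: V = √(2·ΔP·D/(f·L·ρ)). With ε/D = 0.0017/0.0738 = 0.023, iterate starting from f = 0.02:
  f = 0.02 → V = √(2·2509·0.0738/(0.02·12.52·1180)) = 1.12 m/s; Re = ρVD/μ = 5.873e+04; f → 0.05232
  f = 0.05232 → V = 0.6921 m/s; Re = 3.631e+04; f → 0.05283
Converged (Δf/f < 1%). With the final f = 0.05283: V = √(2·2509·0.0738/(0.05283·12.52·1180)) = 0.6888 m/s.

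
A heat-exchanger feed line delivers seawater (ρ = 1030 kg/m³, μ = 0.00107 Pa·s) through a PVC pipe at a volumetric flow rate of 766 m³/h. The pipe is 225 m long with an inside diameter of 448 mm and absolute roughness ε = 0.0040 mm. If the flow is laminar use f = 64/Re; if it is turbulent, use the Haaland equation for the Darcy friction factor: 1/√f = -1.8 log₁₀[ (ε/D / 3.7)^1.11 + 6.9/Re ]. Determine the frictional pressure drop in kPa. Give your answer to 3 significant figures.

ΔP ≈ 6.04 kPa

Q = 766 m³/h = 766/3600 = 0.2128 m³/s.
Cross-sectional area A = πD²/4 = π(0.448)²/4 = 0.1576 m²; mean velocity V = Q/A = 0.2128/0.1576 = 1.35 m/s.
Reynolds number Re = ρVD/μ = 1030 · 1.35 · 0.448 / 0.00107 = 5.821e+05.
Re > 4000 → turbulent. Relative roughness ε/D = 4e-06/0.448 = 8.93e-06. Haaland: 1/√f = -1.8 log₁₀[(8.93e-06/3.7)^1.11 + 6.9/5.821e+05] = -1.8 log₁₀[5.82e-07 + 1.19e-05] = 8.83, so f = 0.01283.
Darcy-Weisbach: ΔP = f(L/D)(ρV²/2) = 0.01283·(225/0.448)·(1030·1.35²/2) = 0.01283·502.2·938.4 = 6045 Pa.
ΔP = 6045 Pa = 6.04 kPa.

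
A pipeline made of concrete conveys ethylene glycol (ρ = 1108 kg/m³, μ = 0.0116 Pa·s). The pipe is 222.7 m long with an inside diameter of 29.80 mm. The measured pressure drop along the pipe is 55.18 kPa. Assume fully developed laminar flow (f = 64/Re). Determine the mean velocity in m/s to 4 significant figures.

For laminar flow, f = 64/Re with Re = ρVD/μ, so Darcy-Weisbach reduces to ΔP = 32μLV/D². Solving for V: V = ΔP·D²/(32μL) = 5.518e+04·(0.0298)²/(32·0.0116·222.7) = 0.5928 m/s.
Check: Re = ρVD/μ = 1108·0.5928·0.0298/0.0116 = 1687 < 2300, so the laminar assumption holds.

V ≈ 0.5928 m/s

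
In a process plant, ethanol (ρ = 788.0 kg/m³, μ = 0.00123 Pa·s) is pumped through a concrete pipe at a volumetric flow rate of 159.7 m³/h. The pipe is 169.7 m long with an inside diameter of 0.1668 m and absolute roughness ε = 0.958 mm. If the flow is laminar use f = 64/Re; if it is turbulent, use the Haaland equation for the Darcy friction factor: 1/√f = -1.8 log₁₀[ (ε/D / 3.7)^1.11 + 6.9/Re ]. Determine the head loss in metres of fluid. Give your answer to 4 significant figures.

Q = 159.7 m³/h = 159.7/3600 = 0.04436 m³/s.
Cross-sectional area A = πD²/4 = π(0.1668)²/4 = 0.02185 m²; mean velocity V = Q/A = 0.04436/0.02185 = 2.03 m/s.
Reynolds number Re = ρVD/μ = 788 · 2.03 · 0.1668 / 0.00123 = 2.169e+05.
Re > 4000 → turbulent. Relative roughness ε/D = 0.000958/0.1668 = 0.00574. Haaland: 1/√f = -1.8 log₁₀[(0.00574/3.7)^1.11 + 6.9/2.169e+05] = -1.8 log₁₀[0.000762 + 3.18e-05] = 5.58, so f = 0.03211.
Darcy-Weisbach: ΔP = f(L/D)(ρV²/2) = 0.03211·(169.7/0.1668)·(788·2.03²/2) = 0.03211·1017·1624 = 5.305e+04 Pa.
Head loss h_f = ΔP/(ρg) = 5.305e+04/(788·9.81) = 6.863 m.

h_f ≈ 6.863 m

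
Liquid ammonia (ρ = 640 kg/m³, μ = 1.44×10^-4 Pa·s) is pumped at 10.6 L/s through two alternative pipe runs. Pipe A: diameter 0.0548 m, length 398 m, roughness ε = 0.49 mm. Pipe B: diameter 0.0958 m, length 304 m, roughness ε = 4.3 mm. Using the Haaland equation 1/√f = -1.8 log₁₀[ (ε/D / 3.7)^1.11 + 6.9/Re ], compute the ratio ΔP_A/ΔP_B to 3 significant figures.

Pipe A: V = Q/A = 0.0106/0.002359 = 4.494 m/s; Re = 1.095e+06; ε/D = 0.00894; Haaland → f = 0.03664; ΔP_A = f(L/D)(ρV²/2) = 1.72e+06 Pa.
Pipe B: V = Q/A = 0.0106/0.007208 = 1.471 m/s; Re = 6.261e+05; ε/D = 0.0449; Haaland → f = 0.06827; ΔP_B = f(L/D)(ρV²/2) = 1.499e+05 Pa.
ΔP_A/ΔP_B = 1.72e+06/1.499e+05 = 11.5.

ΔP_A/ΔP_B ≈ 11.5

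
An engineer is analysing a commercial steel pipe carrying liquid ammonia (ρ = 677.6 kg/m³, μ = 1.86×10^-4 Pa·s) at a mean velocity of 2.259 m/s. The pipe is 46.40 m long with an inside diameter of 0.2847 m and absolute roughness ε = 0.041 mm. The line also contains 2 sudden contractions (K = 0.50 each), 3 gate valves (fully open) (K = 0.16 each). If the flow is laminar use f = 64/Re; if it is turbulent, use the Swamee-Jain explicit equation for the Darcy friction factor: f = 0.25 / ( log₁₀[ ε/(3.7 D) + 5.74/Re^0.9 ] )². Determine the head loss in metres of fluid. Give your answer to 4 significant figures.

Reynolds number Re = ρVD/μ = 677.6 · 2.259 · 0.2847 / 0.000186 = 2.343e+06.
Re > 4000 → turbulent. Relative roughness ε/D = 4.1e-05/0.2847 = 0.000144. Swamee-Jain: f = 0.25/(log₁₀[0.000144/3.7 + 5.74/2.343e+06^0.9])² = 0.25/(log₁₀[3.89e-05 + 1.06e-05])² = 0.25/(-4.305)² = 0.01349.
Total minor-loss coefficient ΣK = 2·0.5 + 3·0.16 = 1.48.
ΔP = [f·L/D + ΣK]·(ρV²/2) = [0.01349·46.4/0.2847 + 1.48]·(677.6·2.259²/2) = [2.198 + 1.48]·1729 = 6360 Pa.
Head loss h_f = ΔP/(ρg) = 6360/(677.6·9.81) = 0.9568 m.

h_f ≈ 0.9568 m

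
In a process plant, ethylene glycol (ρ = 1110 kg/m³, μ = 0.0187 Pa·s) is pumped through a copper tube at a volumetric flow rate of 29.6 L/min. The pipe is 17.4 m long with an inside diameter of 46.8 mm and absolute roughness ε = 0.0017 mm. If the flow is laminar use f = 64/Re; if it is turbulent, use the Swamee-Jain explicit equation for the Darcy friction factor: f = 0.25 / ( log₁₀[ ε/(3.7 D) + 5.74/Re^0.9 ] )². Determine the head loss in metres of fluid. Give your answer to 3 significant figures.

Q = 29.6 L/min = 29.6/60000 = 0.0004933 m³/s.
Cross-sectional area A = πD²/4 = π(0.0468)²/4 = 0.00172 m²; mean velocity V = Q/A = 0.0004933/0.00172 = 0.2868 m/s.
Reynolds number Re = ρVD/μ = 1110 · 0.2868 · 0.0468 / 0.0187 = 796.7.
Re < 2300 → laminar flow, so f = 64/Re = 64/796.7 = 0.08033 (the turbulent correlation is not needed).
Darcy-Weisbach: ΔP = f(L/D)(ρV²/2) = 0.08033·(17.4/0.0468)·(1110·0.2868²/2) = 0.08033·371.8·45.65 = 1363 Pa.
Head loss h_f = ΔP/(ρg) = 1363/(1110·9.81) = 0.125 m.

h_f ≈ 0.125 m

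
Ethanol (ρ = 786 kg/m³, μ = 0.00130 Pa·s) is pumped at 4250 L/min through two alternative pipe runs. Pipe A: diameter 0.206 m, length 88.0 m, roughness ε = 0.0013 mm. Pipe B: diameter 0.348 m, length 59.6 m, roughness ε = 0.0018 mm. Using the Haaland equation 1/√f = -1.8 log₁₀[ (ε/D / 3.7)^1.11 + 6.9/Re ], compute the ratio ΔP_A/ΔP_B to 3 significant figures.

Pipe A: V = Q/A = 0.07083/0.03333 = 2.125 m/s; Re = 2.647e+05; ε/D = 6.31e-06; Haaland → f = 0.01473; ΔP_A = f(L/D)(ρV²/2) = 1.117e+04 Pa.
Pipe B: V = Q/A = 0.07083/0.09511 = 0.7447 m/s; Re = 1.567e+05; ε/D = 5.17e-06; Haaland → f = 0.01629; ΔP_B = f(L/D)(ρV²/2) = 608 Pa.
ΔP_A/ΔP_B = 1.117e+04/608 = 18.4.

ΔP_A/ΔP_B ≈ 18.4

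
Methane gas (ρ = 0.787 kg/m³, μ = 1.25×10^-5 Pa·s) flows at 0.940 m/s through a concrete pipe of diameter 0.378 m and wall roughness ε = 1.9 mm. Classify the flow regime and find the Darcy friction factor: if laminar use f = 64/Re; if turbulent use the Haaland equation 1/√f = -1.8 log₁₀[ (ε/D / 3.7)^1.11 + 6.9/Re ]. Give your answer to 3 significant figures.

f ≈ 0.0339

Re = ρVD/μ = 0.787·0.94·0.378/1.25e-05 = 2.237e+04.
Re > 4000 → turbulent. ε/D = 0.0019/0.378 = 0.00503; Haaland: 1/√f = -1.8 log₁₀[0.000657 + 0.000308] = 5.427, so f = 0.03395.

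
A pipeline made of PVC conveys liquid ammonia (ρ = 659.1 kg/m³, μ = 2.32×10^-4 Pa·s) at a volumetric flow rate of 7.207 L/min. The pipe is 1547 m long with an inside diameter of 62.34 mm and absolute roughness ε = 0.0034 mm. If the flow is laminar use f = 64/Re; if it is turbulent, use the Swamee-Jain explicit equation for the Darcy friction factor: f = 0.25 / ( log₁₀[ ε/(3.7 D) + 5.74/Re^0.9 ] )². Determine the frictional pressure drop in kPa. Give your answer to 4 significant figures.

ΔP ≈ 0.4354 kPa

Q = 7.207 L/min = 7.207/60000 = 0.0001201 m³/s.
Cross-sectional area A = πD²/4 = π(0.06234)²/4 = 0.003052 m²; mean velocity V = Q/A = 0.0001201/0.003052 = 0.03935 m/s.
Reynolds number Re = ρVD/μ = 659.1 · 0.03935 · 0.06234 / 0.000232 = 6970.
Re > 4000 → turbulent. Relative roughness ε/D = 3.4e-06/0.06234 = 5.45e-05. Swamee-Jain: f = 0.25/(log₁₀[5.45e-05/3.7 + 5.74/6970^0.9])² = 0.25/(log₁₀[1.47e-05 + 0.002])² = 0.25/(-2.697)² = 0.03438.
Darcy-Weisbach: ΔP = f(L/D)(ρV²/2) = 0.03438·(1547/0.06234)·(659.1·0.03935²/2) = 0.03438·2.482e+04·0.5104 = 435.4 Pa.
ΔP = 435.4 Pa = 0.4354 kPa.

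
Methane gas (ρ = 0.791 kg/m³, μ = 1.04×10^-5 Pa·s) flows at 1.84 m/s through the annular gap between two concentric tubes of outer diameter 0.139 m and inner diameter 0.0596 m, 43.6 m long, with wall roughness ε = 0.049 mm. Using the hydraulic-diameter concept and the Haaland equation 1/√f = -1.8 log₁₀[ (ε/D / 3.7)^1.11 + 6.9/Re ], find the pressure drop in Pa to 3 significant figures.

ΔP ≈ 22.7 Pa

Hydraulic diameter D_h = 4A/P = D_o - D_i = 0.139 - 0.0596 = 0.0794 m.
Re = ρVD_h/μ = 0.791·1.84·0.0794/1.04e-05 = 1.111e+04.
ε/D_h = 4.9e-05/0.0794 = 0.000617; Haaland gives 1/√f = -1.8 log₁₀[6.41e-05+0.000621] = 5.696, so f = 0.03082.
ΔP = f(L/D_h)(ρV²/2) = 0.03082·43.6/0.0794·1.339 = 22.66 Pa.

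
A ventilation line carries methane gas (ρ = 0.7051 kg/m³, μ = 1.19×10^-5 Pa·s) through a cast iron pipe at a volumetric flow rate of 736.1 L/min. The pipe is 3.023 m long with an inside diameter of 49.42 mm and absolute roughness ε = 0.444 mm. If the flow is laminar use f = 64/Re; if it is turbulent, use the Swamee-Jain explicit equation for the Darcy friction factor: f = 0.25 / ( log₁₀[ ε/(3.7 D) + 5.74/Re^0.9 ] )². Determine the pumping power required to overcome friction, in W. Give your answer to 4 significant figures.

Q = 736.1 L/min = 736.1/60000 = 0.01227 m³/s.
Cross-sectional area A = πD²/4 = π(0.04942)²/4 = 0.001918 m²; mean velocity V = Q/A = 0.01227/0.001918 = 6.396 m/s.
Reynolds number Re = ρVD/μ = 0.7051 · 6.396 · 0.04942 / 1.19e-05 = 1.873e+04.
Re > 4000 → turbulent. Relative roughness ε/D = 0.000444/0.04942 = 0.00898. Swamee-Jain: f = 0.25/(log₁₀[0.00898/3.7 + 5.74/1.873e+04^0.9])² = 0.25/(log₁₀[0.00243 + 0.00082])² = 0.25/(-2.488)² = 0.04037.
Darcy-Weisbach: ΔP = f(L/D)(ρV²/2) = 0.04037·(3.023/0.04942)·(0.7051·6.396²/2) = 0.04037·61.17·14.42 = 35.62 Pa.
Pumping power P = QΔP = 0.01227·35.62 = 0.43694 W = 0.4369 W.

P ≈ 0.4369 W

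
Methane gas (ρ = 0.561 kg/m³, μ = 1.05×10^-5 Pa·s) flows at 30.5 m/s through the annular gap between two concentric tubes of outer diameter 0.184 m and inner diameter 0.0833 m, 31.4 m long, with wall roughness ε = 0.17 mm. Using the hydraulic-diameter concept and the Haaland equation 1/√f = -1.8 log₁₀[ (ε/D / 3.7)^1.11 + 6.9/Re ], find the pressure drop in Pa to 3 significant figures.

Hydraulic diameter D_h = 4A/P = D_o - D_i = 0.184 - 0.0833 = 0.1007 m.
Re = ρVD_h/μ = 0.561·30.5·0.1007/1.05e-05 = 1.641e+05.
ε/D_h = 0.00017/0.1007 = 0.00169; Haaland gives 1/√f = -1.8 log₁₀[0.000196+4.2e-05] = 6.523, so f = 0.0235.
ΔP = f(L/D_h)(ρV²/2) = 0.0235·31.4/0.1007·260.9 = 1912 Pa.

ΔP ≈ 1910 Pa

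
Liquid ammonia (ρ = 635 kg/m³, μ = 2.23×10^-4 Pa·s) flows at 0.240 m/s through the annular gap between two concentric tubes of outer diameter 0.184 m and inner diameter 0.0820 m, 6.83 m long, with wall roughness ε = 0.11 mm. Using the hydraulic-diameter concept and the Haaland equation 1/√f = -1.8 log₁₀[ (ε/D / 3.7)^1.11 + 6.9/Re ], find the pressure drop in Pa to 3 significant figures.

Hydraulic diameter D_h = 4A/P = D_o - D_i = 0.184 - 0.082 = 0.102 m.
Re = ρVD_h/μ = 635·0.24·0.102/0.000223 = 6.971e+04.
ε/D_h = 0.00011/0.102 = 0.00108; Haaland gives 1/√f = -1.8 log₁₀[0.000119+9.9e-05] = 6.591, so f = 0.02302.
ΔP = f(L/D_h)(ρV²/2) = 0.02302·6.83/0.102·18.29 = 28.19 Pa.

ΔP ≈ 28.2 Pa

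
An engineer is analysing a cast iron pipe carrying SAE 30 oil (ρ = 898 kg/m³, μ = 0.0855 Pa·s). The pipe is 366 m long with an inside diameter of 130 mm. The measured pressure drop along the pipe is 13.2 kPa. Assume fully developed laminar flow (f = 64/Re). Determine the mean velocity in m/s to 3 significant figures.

For laminar flow, f = 64/Re with Re = ρVD/μ, so Darcy-Weisbach reduces to ΔP = 32μLV/D². Solving for V: V = ΔP·D²/(32μL) = 1.32e+04·(0.13)²/(32·0.0855·366) = 0.2228 m/s.
Check: Re = ρVD/μ = 898·0.2228·0.13/0.0855 = 304.2 < 2300, so the laminar assumption holds.

V ≈ 0.223 m/s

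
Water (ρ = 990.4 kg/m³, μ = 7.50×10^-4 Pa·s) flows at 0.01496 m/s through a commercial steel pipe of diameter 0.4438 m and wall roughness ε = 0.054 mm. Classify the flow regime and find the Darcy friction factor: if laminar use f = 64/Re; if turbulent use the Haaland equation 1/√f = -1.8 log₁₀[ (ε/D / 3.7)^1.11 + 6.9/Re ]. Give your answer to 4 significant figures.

f ≈ 0.03215

Re = ρVD/μ = 990.4·0.01496·0.4438/0.00075 = 8767.
Re > 4000 → turbulent. ε/D = 5.4e-05/0.4438 = 0.000122; Haaland: 1/√f = -1.8 log₁₀[1.06e-05 + 0.000787] = 5.577, so f = 0.03215.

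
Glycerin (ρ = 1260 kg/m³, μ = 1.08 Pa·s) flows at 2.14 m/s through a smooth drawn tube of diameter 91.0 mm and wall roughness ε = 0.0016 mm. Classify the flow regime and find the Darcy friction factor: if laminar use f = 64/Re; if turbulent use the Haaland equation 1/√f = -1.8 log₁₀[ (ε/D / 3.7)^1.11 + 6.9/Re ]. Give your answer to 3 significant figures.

Re = ρVD/μ = 1260·2.14·0.091/1.08 = 227.2.
Re < 2300 → laminar, so f = 64/Re = 0.2817 (roughness is irrelevant in laminar flow).

f ≈ 0.282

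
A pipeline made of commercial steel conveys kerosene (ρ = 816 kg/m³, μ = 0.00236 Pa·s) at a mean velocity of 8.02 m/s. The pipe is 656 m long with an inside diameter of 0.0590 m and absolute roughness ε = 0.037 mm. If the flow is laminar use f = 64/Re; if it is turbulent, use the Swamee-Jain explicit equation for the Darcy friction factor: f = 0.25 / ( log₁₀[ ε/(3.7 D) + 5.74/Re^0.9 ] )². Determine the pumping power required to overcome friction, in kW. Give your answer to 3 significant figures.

P ≈ 127 kW

Reynolds number Re = ρVD/μ = 816 · 8.02 · 0.059 / 0.00236 = 1.636e+05.
Re > 4000 → turbulent. Relative roughness ε/D = 3.7e-05/0.059 = 0.000627. Swamee-Jain: f = 0.25/(log₁₀[0.000627/3.7 + 5.74/1.636e+05^0.9])² = 0.25/(log₁₀[0.000169 + 0.000117])² = 0.25/(-3.544)² = 0.01991.
Darcy-Weisbach: ΔP = f(L/D)(ρV²/2) = 0.01991·(656/0.059)·(816·8.02²/2) = 0.01991·1.112e+04·2.624e+04 = 5.809e+06 Pa.
Q = V·A = 8.02·0.002734 = 0.02193 m³/s.
Pumping power P = QΔP = 0.02193·5.809e+06 = 127400 W = 127 kW.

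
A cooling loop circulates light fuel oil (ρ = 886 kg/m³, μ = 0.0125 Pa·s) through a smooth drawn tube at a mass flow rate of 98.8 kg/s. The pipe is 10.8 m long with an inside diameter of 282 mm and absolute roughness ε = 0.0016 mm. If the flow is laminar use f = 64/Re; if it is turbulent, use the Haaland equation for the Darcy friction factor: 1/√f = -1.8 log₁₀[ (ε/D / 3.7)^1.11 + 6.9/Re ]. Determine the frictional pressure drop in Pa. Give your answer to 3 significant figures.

ΔP ≈ 1210 Pa

A = πD²/4 = π(0.282)²/4 = 0.06246 m²; mean velocity V = ṁ/(ρA) = 98.8/(886 · 0.06246) = 1.785 m/s.
Reynolds number Re = ρVD/μ = 886 · 1.785 · 0.282 / 0.0125 = 3.569e+04.
Re > 4000 → turbulent. Relative roughness ε/D = 1.6e-06/0.282 = 5.67e-06. Haaland: 1/√f = -1.8 log₁₀[(5.67e-06/3.7)^1.11 + 6.9/3.569e+04] = -1.8 log₁₀[3.52e-07 + 0.000193] = 6.683, so f = 0.02239.
Darcy-Weisbach: ΔP = f(L/D)(ρV²/2) = 0.02239·(10.8/0.282)·(886·1.785²/2) = 0.02239·38.3·1412 = 1211 Pa.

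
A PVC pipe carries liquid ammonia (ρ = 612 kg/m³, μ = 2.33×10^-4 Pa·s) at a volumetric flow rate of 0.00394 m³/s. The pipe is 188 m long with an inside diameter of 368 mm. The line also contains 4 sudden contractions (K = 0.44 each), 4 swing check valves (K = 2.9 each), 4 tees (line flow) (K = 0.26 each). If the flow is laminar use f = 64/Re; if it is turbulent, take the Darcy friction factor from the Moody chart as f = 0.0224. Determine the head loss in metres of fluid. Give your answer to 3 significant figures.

Cross-sectional area A = πD²/4 = π(0.368)²/4 = 0.1064 m²; mean velocity V = Q/A = 0.00394/0.1064 = 0.03704 m/s.
Reynolds number Re = ρVD/μ = 612 · 0.03704 · 0.368 / 0.000233 = 3.581e+04.
Re > 4000 → turbulent; use the Moody-chart value f = 0.0224.
Total minor-loss coefficient ΣK = 4·0.44 + 4·2.9 + 4·0.26 = 14.4.
ΔP = [f·L/D + ΣK]·(ρV²/2) = [0.0224·188/0.368 + 14.4]·(612·0.03704²/2) = [11.44 + 14.4]·0.4199 = 10.85 Pa.
Head loss h_f = ΔP/(ρg) = 10.85/(612·9.81) = 0.00181 m.

h_f ≈ 0.00181 m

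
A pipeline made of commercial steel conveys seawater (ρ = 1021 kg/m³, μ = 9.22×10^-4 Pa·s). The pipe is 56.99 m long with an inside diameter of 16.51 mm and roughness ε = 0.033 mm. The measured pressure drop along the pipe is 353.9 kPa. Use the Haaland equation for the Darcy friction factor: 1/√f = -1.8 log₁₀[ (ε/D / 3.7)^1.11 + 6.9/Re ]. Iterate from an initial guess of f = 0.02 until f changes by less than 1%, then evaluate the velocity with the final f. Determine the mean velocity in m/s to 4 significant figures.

Rearranging Darcy-Weisbach: V = √(2·ΔP·D/(f·L·ρ)). With ε/D = 3.3e-05/0.01651 = 0.002, iterate starting from f = 0.02:
  f = 0.02 → V = √(2·3.539e+05·0.01651/(0.02·56.99·1021)) = 3.169 m/s; Re = ρVD/μ = 5.794e+04; f → 0.02594
  f = 0.02594 → V = 2.783 m/s; Re = 5.087e+04; f → 0.02624
  f = 0.02624 → V = 2.767 m/s; Re = 5.058e+04; f → 0.02625
Converged (Δf/f < 1%). With the final f = 0.02625: V = √(2·3.539e+05·0.01651/(0.02625·56.99·1021)) = 2.766 m/s.

V ≈ 2.766 m/s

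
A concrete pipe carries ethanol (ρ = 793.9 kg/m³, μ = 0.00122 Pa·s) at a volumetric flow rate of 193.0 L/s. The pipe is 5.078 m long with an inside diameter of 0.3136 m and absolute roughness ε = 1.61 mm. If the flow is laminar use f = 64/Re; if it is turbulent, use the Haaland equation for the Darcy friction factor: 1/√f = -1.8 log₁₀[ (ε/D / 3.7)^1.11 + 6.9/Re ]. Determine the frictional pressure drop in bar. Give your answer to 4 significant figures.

ΔP ≈ 0.01238 bar

Q = 193.0 L/s = 193.0/1000 = 0.193 m³/s.
Cross-sectional area A = πD²/4 = π(0.3136)²/4 = 0.07724 m²; mean velocity V = Q/A = 0.193/0.07724 = 2.499 m/s.
Reynolds number Re = ρVD/μ = 793.9 · 2.499 · 0.3136 / 0.00122 = 5.099e+05.
Re > 4000 → turbulent. Relative roughness ε/D = 0.00161/0.3136 = 0.00513. Haaland: 1/√f = -1.8 log₁₀[(0.00513/3.7)^1.11 + 6.9/5.099e+05] = -1.8 log₁₀[0.000673 + 1.35e-05] = 5.694, so f = 0.03084.
Darcy-Weisbach: ΔP = f(L/D)(ρV²/2) = 0.03084·(5.078/0.3136)·(793.9·2.499²/2) = 0.03084·16.19·2478 = 1238 Pa.
ΔP = 1238 Pa = 0.01238 bar.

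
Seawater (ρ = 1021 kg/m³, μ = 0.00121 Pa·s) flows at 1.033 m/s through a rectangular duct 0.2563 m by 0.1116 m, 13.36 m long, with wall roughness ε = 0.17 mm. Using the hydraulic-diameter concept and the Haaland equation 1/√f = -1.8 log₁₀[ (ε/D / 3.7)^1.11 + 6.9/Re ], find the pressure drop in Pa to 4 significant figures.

Hydraulic diameter D_h = 4A/P = 4·(0.2563·0.1116)/(2·(0.2563+0.1116)) = 0.1144/0.7358 = 0.1555 m.
Re = ρVD_h/μ = 1021·1.033·0.1555/0.00121 = 1.355e+05.
ε/D_h = 0.00017/0.1555 = 0.00109; Haaland gives 1/√f = -1.8 log₁₀[0.000121+5.09e-05] = 6.777, so f = 0.02177.
ΔP = f(L/D_h)(ρV²/2) = 0.02177·13.36/0.1555·544.7 = 1019 Pa.

ΔP ≈ 1019 Pa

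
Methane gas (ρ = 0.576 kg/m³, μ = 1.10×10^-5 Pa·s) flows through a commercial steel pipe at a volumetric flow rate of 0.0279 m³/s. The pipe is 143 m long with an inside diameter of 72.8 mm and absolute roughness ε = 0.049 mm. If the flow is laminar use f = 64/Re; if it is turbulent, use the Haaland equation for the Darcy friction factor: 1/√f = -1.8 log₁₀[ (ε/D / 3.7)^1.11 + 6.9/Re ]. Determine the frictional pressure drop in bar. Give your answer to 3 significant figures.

ΔP ≈ 0.00652 bar

Cross-sectional area A = πD²/4 = π(0.0728)²/4 = 0.004162 m²; mean velocity V = Q/A = 0.0279/0.004162 = 6.703 m/s.
Reynolds number Re = ρVD/μ = 0.576 · 6.703 · 0.0728 / 1.1e-05 = 2.555e+04.
Re > 4000 → turbulent. Relative roughness ε/D = 4.9e-05/0.0728 = 0.000673. Haaland: 1/√f = -1.8 log₁₀[(0.000673/3.7)^1.11 + 6.9/2.555e+04] = -1.8 log₁₀[7.05e-05 + 0.00027] = 6.242, so f = 0.02567.
Darcy-Weisbach: ΔP = f(L/D)(ρV²/2) = 0.02567·(143/0.0728)·(0.576·6.703²/2) = 0.02567·1964·12.94 = 652.3 Pa.
ΔP = 652.3 Pa = 0.00652 bar.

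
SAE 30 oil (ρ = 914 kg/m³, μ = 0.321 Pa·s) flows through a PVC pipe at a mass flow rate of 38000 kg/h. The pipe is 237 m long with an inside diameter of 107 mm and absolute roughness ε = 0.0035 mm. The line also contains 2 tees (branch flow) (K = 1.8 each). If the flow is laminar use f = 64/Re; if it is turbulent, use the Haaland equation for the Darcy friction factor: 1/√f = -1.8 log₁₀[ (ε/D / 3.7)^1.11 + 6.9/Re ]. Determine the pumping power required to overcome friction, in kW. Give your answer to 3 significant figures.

ṁ = 38000 kg/h = 38000/3600 = 10.56 kg/s.
A = πD²/4 = π(0.107)²/4 = 0.008992 m²; mean velocity V = ṁ/(ρA) = 10.56/(914 · 0.008992) = 1.284 m/s.
Reynolds number Re = ρVD/μ = 914 · 1.284 · 0.107 / 0.321 = 391.3.
Re < 2300 → laminar flow, so f = 64/Re = 64/391.3 = 0.1636 (the turbulent correlation is not needed).
Total minor-loss coefficient ΣK = 2·1.8 = 3.6.
ΔP = [f·L/D + ΣK]·(ρV²/2) = [0.1636·237/0.107 + 3.6]·(914·1.284²/2) = [362.3 + 3.6]·753.8 = 2.758e+05 Pa.
Q = ṁ/ρ = 10.56/914 = 0.01155 m³/s.
Pumping power P = QΔP = 0.01155·2.758e+05 = 3185 W = 3.19 kW.

P ≈ 3.19 kW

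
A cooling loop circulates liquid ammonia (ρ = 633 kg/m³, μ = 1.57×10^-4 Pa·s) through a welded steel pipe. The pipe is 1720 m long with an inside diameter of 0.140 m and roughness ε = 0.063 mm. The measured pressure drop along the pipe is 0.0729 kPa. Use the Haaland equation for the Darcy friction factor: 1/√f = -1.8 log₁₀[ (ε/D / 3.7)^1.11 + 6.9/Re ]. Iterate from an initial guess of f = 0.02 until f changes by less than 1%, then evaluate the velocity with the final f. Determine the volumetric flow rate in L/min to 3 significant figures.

Q ≈ 23.6 L/min

Rearranging Darcy-Weisbach: V = √(2·ΔP·D/(f·L·ρ)). With ε/D = 6.3e-05/0.14 = 0.00045, iterate starting from f = 0.02:
  f = 0.02 → V = √(2·72.9·0.14/(0.02·1720·633)) = 0.03062 m/s; Re = ρVD/μ = 1.728e+04; f → 0.02747
  f = 0.02747 → V = 0.02613 m/s; Re = 1.475e+04; f → 0.02852
  f = 0.02852 → V = 0.02564 m/s; Re = 1.447e+04; f → 0.02865
Converged (Δf/f < 1%). With the final f = 0.02865: V = √(2·72.9·0.14/(0.02865·1720·633)) = 0.02558 m/s.
Q = V·A = 0.02558·(π/4·0.14²) = 0.0003938 m³/s = 23.6 L/min.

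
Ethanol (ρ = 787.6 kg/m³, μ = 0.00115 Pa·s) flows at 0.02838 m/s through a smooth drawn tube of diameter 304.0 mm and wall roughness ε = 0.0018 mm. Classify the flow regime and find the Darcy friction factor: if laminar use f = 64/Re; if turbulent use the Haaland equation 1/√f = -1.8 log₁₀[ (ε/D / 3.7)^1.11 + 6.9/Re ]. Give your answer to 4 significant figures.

Re = ρVD/μ = 787.6·0.02838·0.304/0.00115 = 5909.
Re > 4000 → turbulent. ε/D = 1.8e-06/0.304 = 5.92e-06; Haaland: 1/√f = -1.8 log₁₀[3.69e-07 + 0.00117] = 5.279, so f = 0.03589.

f ≈ 0.03589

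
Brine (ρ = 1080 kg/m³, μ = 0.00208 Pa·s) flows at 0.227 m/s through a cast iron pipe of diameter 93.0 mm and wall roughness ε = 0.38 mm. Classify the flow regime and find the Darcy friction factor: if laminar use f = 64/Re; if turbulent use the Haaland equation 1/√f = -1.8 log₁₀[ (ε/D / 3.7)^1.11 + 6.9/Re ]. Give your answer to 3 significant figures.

Re = ρVD/μ = 1080·0.227·0.093/0.00208 = 1.096e+04.
Re > 4000 → turbulent. ε/D = 0.00038/0.093 = 0.00409; Haaland: 1/√f = -1.8 log₁₀[0.000522 + 0.000629] = 5.29, so f = 0.03574.

f ≈ 0.0357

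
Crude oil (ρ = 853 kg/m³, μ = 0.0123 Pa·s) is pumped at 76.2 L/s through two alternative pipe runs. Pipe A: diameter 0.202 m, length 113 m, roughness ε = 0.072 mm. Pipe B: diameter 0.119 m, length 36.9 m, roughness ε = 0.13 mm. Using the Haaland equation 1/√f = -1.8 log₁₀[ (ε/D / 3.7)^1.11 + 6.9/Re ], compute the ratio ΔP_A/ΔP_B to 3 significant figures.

ΔP_A/ΔP_B ≈ 0.217

Pipe A: V = Q/A = 0.0762/0.03205 = 2.378 m/s; Re = 3.331e+04; ε/D = 0.000356; Haaland → f = 0.0236; ΔP_A = f(L/D)(ρV²/2) = 3.184e+04 Pa.
Pipe B: V = Q/A = 0.0762/0.01112 = 6.851 m/s; Re = 5.654e+04; ε/D = 0.00109; Haaland → f = 0.02362; ΔP_B = f(L/D)(ρV²/2) = 1.466e+05 Pa.
ΔP_A/ΔP_B = 3.184e+04/1.466e+05 = 0.217.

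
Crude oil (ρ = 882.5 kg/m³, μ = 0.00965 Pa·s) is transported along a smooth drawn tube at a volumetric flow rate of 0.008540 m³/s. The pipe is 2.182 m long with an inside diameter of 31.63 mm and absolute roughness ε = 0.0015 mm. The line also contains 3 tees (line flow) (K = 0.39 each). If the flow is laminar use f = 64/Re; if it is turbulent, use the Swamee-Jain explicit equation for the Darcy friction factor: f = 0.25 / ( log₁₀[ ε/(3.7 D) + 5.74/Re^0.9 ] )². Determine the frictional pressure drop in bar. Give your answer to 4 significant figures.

ΔP ≈ 1.446 bar

Cross-sectional area A = πD²/4 = π(0.03163)²/4 = 0.0007858 m²; mean velocity V = Q/A = 0.00854/0.0007858 = 10.87 m/s.
Reynolds number Re = ρVD/μ = 882.5 · 10.87 · 0.03163 / 0.00965 = 3.144e+04.
Re > 4000 → turbulent. Relative roughness ε/D = 1.5e-06/0.03163 = 4.74e-05. Swamee-Jain: f = 0.25/(log₁₀[4.74e-05/3.7 + 5.74/3.144e+04^0.9])² = 0.25/(log₁₀[1.28e-05 + 0.000514])² = 0.25/(-3.278)² = 0.02326.
Total minor-loss coefficient ΣK = 3·0.39 = 1.17.
ΔP = [f·L/D + ΣK]·(ρV²/2) = [0.02326·2.182/0.03163 + 1.17]·(882.5·10.87²/2) = [1.605 + 1.17]·5.212e+04 = 1.446e+05 Pa.
ΔP = 1.446e+05 Pa = 1.446 bar.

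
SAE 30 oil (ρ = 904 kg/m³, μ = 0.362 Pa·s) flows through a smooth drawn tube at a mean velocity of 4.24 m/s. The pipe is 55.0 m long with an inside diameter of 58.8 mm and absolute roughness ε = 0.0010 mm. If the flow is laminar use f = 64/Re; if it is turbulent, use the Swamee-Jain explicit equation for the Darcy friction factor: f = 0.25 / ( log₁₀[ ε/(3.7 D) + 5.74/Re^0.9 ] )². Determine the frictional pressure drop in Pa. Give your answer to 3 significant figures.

Reynolds number Re = ρVD/μ = 904 · 4.24 · 0.0588 / 0.362 = 622.6.
Re < 2300 → laminar flow, so f = 64/Re = 64/622.6 = 0.1028 (the turbulent correlation is not needed).
Darcy-Weisbach: ΔP = f(L/D)(ρV²/2) = 0.1028·(55/0.0588)·(904·4.24²/2) = 0.1028·935.4·8126 = 7.813e+05 Pa.

ΔP ≈ 781000 Pa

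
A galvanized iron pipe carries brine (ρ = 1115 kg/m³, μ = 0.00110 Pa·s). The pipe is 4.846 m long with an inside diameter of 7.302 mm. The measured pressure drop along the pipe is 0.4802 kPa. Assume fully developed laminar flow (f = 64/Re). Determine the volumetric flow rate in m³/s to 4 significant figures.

Q ≈ 6.286×10^-6 m³/s

For laminar flow, f = 64/Re with Re = ρVD/μ, so Darcy-Weisbach reduces to ΔP = 32μLV/D². Solving for V: V = ΔP·D²/(32μL) = 480.2·(0.007302)²/(32·0.0011·4.846) = 0.1501 m/s.
Check: Re = ρVD/μ = 1115·0.1501·0.007302/0.0011 = 1111 < 2300, so the laminar assumption holds.
Q = V·A = 0.1501·(π/4·0.007302²) = 6.286e-06 m³/s = 6.286×10^-6 m³/s.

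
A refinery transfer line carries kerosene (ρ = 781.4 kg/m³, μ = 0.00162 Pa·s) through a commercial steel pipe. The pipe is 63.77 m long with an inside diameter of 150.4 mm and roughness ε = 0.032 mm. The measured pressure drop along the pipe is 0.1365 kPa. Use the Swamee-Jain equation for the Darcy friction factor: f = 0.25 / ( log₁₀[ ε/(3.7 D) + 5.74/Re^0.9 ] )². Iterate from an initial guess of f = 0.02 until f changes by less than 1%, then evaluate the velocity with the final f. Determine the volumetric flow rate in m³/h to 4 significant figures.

Q ≈ 10.63 m³/h

Rearranging Darcy-Weisbach: V = √(2·ΔP·D/(f·L·ρ)). With ε/D = 3.2e-05/0.1504 = 0.000213, iterate starting from f = 0.02:
  f = 0.02 → V = √(2·136.5·0.1504/(0.02·63.77·781.4)) = 0.203 m/s; Re = ρVD/μ = 1.472e+04; f → 0.02837
  f = 0.02837 → V = 0.1704 m/s; Re = 1.236e+04; f → 0.02965
  f = 0.02965 → V = 0.1667 m/s; Re = 1.209e+04; f → 0.02982
Converged (Δf/f < 1%). With the final f = 0.02982: V = √(2·136.5·0.1504/(0.02982·63.77·781.4)) = 0.1662 m/s.
Q = V·A = 0.1662·(π/4·0.1504²) = 0.002953 m³/s = 10.63 m³/h.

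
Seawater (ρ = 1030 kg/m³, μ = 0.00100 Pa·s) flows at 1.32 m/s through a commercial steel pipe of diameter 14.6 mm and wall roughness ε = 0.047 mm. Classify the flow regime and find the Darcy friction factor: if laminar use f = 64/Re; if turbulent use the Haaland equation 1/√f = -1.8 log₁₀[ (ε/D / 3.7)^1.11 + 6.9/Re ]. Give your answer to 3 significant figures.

Re = ρVD/μ = 1030·1.32·0.0146/0.001 = 1.985e+04.
Re > 4000 → turbulent. ε/D = 4.7e-05/0.0146 = 0.00322; Haaland: 1/√f = -1.8 log₁₀[0.000401 + 0.000348] = 5.627, so f = 0.03159.

f ≈ 0.0316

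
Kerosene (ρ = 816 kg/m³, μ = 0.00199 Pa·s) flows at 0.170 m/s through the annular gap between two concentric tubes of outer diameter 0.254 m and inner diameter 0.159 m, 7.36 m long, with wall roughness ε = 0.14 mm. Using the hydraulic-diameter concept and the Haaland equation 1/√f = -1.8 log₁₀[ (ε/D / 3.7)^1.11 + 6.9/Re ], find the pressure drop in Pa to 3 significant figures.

ΔP ≈ 33.1 Pa

Hydraulic diameter D_h = 4A/P = D_o - D_i = 0.254 - 0.159 = 0.095 m.
Re = ρVD_h/μ = 816·0.17·0.095/0.00199 = 6622.
ε/D_h = 0.00014/0.095 = 0.00147; Haaland gives 1/√f = -1.8 log₁₀[0.000168+0.00104] = 5.251, so f = 0.03627.
ΔP = f(L/D_h)(ρV²/2) = 0.03627·7.36/0.095·11.79 = 33.13 Pa.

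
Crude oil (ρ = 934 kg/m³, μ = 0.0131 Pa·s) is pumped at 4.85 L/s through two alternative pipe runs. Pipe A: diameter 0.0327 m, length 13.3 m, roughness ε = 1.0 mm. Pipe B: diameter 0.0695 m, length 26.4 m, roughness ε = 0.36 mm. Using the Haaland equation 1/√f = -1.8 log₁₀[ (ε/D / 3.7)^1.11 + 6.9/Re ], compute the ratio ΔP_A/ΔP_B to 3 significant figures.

Pipe A: V = Q/A = 0.00485/0.0008398 = 5.775 m/s; Re = 1.346e+04; ε/D = 0.0306; Haaland → f = 0.05998; ΔP_A = f(L/D)(ρV²/2) = 3.8e+05 Pa.
Pipe B: V = Q/A = 0.00485/0.003794 = 1.278 m/s; Re = 6335; ε/D = 0.00518; Haaland → f = 0.04074; ΔP_B = f(L/D)(ρV²/2) = 1.181e+04 Pa.
ΔP_A/ΔP_B = 3.8e+05/1.181e+04 = 32.2.

ΔP_A/ΔP_B ≈ 32.2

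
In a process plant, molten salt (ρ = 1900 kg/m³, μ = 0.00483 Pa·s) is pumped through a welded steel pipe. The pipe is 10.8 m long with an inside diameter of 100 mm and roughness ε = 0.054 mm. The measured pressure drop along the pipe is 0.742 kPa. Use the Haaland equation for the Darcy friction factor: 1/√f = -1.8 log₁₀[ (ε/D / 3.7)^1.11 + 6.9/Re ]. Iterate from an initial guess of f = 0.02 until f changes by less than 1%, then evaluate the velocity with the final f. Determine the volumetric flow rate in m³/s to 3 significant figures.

Q ≈ 0.00410 m³/s

Rearranging Darcy-Weisbach: V = √(2·ΔP·D/(f·L·ρ)). With ε/D = 5.4e-05/0.1 = 0.00054, iterate starting from f = 0.02:
  f = 0.02 → V = √(2·742·0.1/(0.02·10.8·1900)) = 0.6013 m/s; Re = ρVD/μ = 2.365e+04; f → 0.02578
  f = 0.02578 → V = 0.5296 m/s; Re = 2.083e+04; f → 0.0265
  f = 0.0265 → V = 0.5224 m/s; Re = 2.055e+04; f → 0.02658
Converged (Δf/f < 1%). With the final f = 0.02658: V = √(2·742·0.1/(0.02658·10.8·1900)) = 0.5216 m/s.
Q = V·A = 0.5216·(π/4·0.1²) = 0.004097 m³/s = 0.00410 m³/s.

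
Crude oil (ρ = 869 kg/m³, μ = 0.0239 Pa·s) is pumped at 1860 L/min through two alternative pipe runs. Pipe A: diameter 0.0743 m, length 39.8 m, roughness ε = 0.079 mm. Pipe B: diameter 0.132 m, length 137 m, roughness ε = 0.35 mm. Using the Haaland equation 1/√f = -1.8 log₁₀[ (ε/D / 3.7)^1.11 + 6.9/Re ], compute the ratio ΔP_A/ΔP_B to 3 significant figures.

ΔP_A/ΔP_B ≈ 4.24

Pipe A: V = Q/A = 0.031/0.004336 = 7.15 m/s; Re = 1.932e+04; ε/D = 0.00106; Haaland → f = 0.02794; ΔP_A = f(L/D)(ρV²/2) = 3.324e+05 Pa.
Pipe B: V = Q/A = 0.031/0.01368 = 2.265 m/s; Re = 1.087e+04; ε/D = 0.00265; Haaland → f = 0.03387; ΔP_B = f(L/D)(ρV²/2) = 7.838e+04 Pa.
ΔP_A/ΔP_B = 3.324e+05/7.838e+04 = 4.24.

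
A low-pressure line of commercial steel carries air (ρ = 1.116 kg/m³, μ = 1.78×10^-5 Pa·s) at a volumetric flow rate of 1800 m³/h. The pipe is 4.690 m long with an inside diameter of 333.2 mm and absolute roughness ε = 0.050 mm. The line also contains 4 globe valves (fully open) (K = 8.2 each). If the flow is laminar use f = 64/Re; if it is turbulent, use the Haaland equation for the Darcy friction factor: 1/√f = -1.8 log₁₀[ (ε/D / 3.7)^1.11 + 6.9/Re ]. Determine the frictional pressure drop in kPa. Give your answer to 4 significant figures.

ΔP ≈ 0.6064 kPa

Q = 1800 m³/h = 1800/3600 = 0.5 m³/s.
Cross-sectional area A = πD²/4 = π(0.3332)²/4 = 0.0872 m²; mean velocity V = Q/A = 0.5/0.0872 = 5.734 m/s.
Reynolds number Re = ρVD/μ = 1.116 · 5.734 · 0.3332 / 1.78e-05 = 1.198e+05.
Re > 4000 → turbulent. Relative roughness ε/D = 5e-05/0.3332 = 0.00015. Haaland: 1/√f = -1.8 log₁₀[(0.00015/3.7)^1.11 + 6.9/1.198e+05] = -1.8 log₁₀[1.33e-05 + 5.76e-05] = 7.468, so f = 0.01793.
Total minor-loss coefficient ΣK = 4·8.2 = 32.8.
ΔP = [f·L/D + ΣK]·(ρV²/2) = [0.01793·4.69/0.3332 + 32.8]·(1.116·5.734²/2) = [0.2524 + 32.8]·18.35 = 606.4 Pa.
ΔP = 606.4 Pa = 0.6064 kPa.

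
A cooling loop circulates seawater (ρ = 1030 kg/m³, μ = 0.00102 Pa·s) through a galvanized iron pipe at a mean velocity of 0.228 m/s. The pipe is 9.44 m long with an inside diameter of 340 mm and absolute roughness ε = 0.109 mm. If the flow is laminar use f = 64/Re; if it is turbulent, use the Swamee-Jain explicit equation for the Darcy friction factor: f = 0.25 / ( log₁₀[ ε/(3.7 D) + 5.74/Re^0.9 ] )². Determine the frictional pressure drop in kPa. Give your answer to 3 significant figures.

Reynolds number Re = ρVD/μ = 1030 · 0.228 · 0.34 / 0.00102 = 7.828e+04.
Re > 4000 → turbulent. Relative roughness ε/D = 0.000109/0.34 = 0.000321. Swamee-Jain: f = 0.25/(log₁₀[0.000321/3.7 + 5.74/7.828e+04^0.9])² = 0.25/(log₁₀[8.66e-05 + 0.000226])² = 0.25/(-3.505)² = 0.02035.
Darcy-Weisbach: ΔP = f(L/D)(ρV²/2) = 0.02035·(9.44/0.34)·(1030·0.228²/2) = 0.02035·27.76·26.77 = 15.13 Pa.
ΔP = 15.13 Pa = 0.0151 kPa.

ΔP ≈ 0.0151 kPa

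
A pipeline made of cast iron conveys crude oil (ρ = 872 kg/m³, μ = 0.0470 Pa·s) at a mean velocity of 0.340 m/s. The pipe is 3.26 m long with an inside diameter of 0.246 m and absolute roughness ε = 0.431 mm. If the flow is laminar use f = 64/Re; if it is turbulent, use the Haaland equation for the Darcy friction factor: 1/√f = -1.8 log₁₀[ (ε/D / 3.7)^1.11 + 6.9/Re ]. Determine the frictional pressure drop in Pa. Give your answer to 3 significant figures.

ΔP ≈ 27.5 Pa

Reynolds number Re = ρVD/μ = 872 · 0.34 · 0.246 / 0.047 = 1552.
Re < 2300 → laminar flow, so f = 64/Re = 64/1552 = 0.04124 (the turbulent correlation is not needed).
Darcy-Weisbach: ΔP = f(L/D)(ρV²/2) = 0.04124·(3.26/0.246)·(872·0.34²/2) = 0.04124·13.25·50.4 = 27.55 Pa.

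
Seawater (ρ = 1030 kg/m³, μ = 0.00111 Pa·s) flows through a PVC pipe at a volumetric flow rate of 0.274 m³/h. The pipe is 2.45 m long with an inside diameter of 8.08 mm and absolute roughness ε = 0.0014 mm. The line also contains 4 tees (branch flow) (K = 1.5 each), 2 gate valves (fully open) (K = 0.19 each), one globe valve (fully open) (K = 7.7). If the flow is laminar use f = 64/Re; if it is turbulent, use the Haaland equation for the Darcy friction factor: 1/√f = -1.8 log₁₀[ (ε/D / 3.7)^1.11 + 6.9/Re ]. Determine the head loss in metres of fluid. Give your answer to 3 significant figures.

h_f ≈ 2.61 m

Q = 0.274 m³/h = 0.274/3600 = 7.611e-05 m³/s.
Cross-sectional area A = πD²/4 = π(0.00808)²/4 = 5.128e-05 m²; mean velocity V = Q/A = 7.611e-05/5.128e-05 = 1.484 m/s.
Reynolds number Re = ρVD/μ = 1030 · 1.484 · 0.00808 / 0.00111 = 1.113e+04.
Re > 4000 → turbulent. Relative roughness ε/D = 1.4e-06/0.00808 = 0.000173. Haaland: 1/√f = -1.8 log₁₀[(0.000173/3.7)^1.11 + 6.9/1.113e+04] = -1.8 log₁₀[1.56e-05 + 0.00062] = 5.754, so f = 0.0302.
Total minor-loss coefficient ΣK = 4·1.5 + 2·0.19 + 1·7.7 = 14.1.
ΔP = [f·L/D + ΣK]·(ρV²/2) = [0.0302·2.45/0.00808 + 14.1]·(1030·1.484²/2) = [9.158 + 14.1]·1135 = 2.637e+04 Pa.
Head loss h_f = ΔP/(ρg) = 2.637e+04/(1030·9.81) = 2.61 m.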